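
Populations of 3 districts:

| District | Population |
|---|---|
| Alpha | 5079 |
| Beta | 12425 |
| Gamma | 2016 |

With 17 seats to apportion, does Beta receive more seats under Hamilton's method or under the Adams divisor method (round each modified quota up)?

Hamilton: Alpha 4, Beta 11, Gamma 2.
Adams: Alpha 5, Beta 10, Gamma 2.
Beta gets 11 under Hamilton and 10 under Adams.

Hamilton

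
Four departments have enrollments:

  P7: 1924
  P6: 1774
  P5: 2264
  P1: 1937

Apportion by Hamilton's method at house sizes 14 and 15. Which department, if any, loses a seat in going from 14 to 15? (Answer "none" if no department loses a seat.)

none

At 14 seats: P7 3, P6 3, P5 4, P1 4.
At 15 seats: P7 4, P6 3, P5 4, P1 4.
No department's allocation decreased.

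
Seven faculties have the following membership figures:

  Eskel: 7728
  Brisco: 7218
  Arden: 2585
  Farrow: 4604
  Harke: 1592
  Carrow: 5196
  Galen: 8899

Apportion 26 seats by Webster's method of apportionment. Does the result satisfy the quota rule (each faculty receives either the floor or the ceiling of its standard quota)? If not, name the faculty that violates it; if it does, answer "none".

none

Standard quotas: Eskel 5.312, Brisco 4.962, Arden 1.777, Farrow 3.165, Harke 1.094, Carrow 3.572, Galen 6.117.
Webster allocation: Eskel 5, Brisco 5, Arden 2, Farrow 3, Harke 1, Carrow 4, Galen 6.
Every allocation lies between the lower and upper quota.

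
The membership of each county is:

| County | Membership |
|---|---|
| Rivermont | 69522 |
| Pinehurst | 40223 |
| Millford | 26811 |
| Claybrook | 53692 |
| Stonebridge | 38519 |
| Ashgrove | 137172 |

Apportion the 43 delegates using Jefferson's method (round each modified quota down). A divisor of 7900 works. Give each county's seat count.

With modified divisor 7900: modified quotas Rivermont 8.800, Pinehurst 5.092, Millford 3.394, Claybrook 6.796, Stonebridge 4.876, Ashgrove 17.364.
Rounding down: Rivermont 8, Pinehurst 5, Millford 3, Claybrook 6, Stonebridge 4, Ashgrove 17 (total 43).

Rivermont=8, Pinehurst=5, Millford=3, Claybrook=6, Stonebridge=4, Ashgrove=17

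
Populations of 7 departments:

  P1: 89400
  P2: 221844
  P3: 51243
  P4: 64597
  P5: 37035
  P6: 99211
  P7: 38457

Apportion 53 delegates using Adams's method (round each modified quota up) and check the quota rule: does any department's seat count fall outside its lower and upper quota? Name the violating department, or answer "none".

P2

Standard quotas: P1 7.874, P2 19.538, P3 4.513, P4 5.689, P5 3.262, P6 8.738, P7 3.387.
Adams allocation: P1 8, P2 18, P3 5, P4 6, P5 3, P6 9, P7 4.
P2 has quota 19.538 (lower 19, upper 20) but receives 18 — outside the quota interval.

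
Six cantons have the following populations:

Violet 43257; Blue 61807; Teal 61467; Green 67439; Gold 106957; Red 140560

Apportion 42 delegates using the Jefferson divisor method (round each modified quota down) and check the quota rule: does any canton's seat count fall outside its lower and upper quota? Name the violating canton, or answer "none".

Standard quotas: Violet 3.773, Blue 5.391, Teal 5.362, Green 5.883, Gold 9.330, Red 12.261.
Jefferson allocation: Violet 4, Blue 5, Teal 5, Green 6, Gold 9, Red 13.
Every allocation lies between the lower and upper quota.

none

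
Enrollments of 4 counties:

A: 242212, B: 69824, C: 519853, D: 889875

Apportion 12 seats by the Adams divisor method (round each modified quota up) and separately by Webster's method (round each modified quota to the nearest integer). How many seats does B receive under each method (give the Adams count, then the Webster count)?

Adams: A 2, B 1, C 3, D 6.
Webster: A 2, B 0, C 4, D 6.
B gets 1 under Adams and 0 under Webster.

1 and 0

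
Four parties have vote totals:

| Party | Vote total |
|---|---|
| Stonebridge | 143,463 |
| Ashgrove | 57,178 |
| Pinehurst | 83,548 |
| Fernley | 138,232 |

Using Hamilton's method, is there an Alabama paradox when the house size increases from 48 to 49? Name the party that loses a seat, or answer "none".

Ashgrove

At 48 seats: Stonebridge 16, Ashgrove 7, Pinehurst 9, Fernley 16.
At 49 seats: Stonebridge 17, Ashgrove 6, Pinehurst 10, Fernley 16.
Ashgrove drops from 7 to 6.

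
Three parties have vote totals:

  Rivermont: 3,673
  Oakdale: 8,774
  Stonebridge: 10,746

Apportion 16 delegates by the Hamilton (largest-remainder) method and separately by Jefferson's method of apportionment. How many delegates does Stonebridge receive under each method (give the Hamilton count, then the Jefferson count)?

Hamilton: Rivermont 3, Oakdale 6, Stonebridge 7.
Jefferson: Rivermont 2, Oakdale 6, Stonebridge 8.
Stonebridge gets 7 under Hamilton and 8 under Jefferson.

7 and 8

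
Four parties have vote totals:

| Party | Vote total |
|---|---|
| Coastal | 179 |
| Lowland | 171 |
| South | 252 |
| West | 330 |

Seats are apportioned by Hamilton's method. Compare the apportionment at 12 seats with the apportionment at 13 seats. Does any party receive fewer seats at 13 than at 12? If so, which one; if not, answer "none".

Coastal

At 12 seats: Coastal 3, Lowland 2, South 3, West 4.
At 13 seats: Coastal 2, Lowland 2, South 4, West 5.
Coastal drops from 3 to 2.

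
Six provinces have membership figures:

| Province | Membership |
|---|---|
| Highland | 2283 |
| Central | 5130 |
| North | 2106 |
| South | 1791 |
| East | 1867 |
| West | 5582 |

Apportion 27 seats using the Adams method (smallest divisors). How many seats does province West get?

Standard divisor 18759/27 ≈ 694.778; standard quotas: Highland 3.286, Central 7.384, North 3.031, South 2.578, East 2.687, West 8.034.
Rounding up gives 4, 8, 4, 3, 3, 9 = 31 seats, so the divisor must be adjusted.
With modified divisor 780: modified quotas Highland 2.927, Central 6.577, North 2.700, South 2.296, East 2.394, West 7.156.
Rounding up: Highland 3, Central 7, North 3, South 3, East 3, West 8 (total 27).
West receives 8.

8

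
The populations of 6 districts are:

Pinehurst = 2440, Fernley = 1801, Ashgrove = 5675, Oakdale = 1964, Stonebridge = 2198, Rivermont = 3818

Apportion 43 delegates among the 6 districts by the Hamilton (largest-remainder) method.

Pinehurst=6; Fernley=4; Ashgrove=14; Oakdale=5; Stonebridge=5; Rivermont=9

Total 17896; standard divisor 17896/43 ≈ 416.186.
Standard quotas: Pinehurst 5.8628, Fernley 4.3274, Ashgrove 13.6357, Oakdale 4.7190, Stonebridge 5.2813, Rivermont 9.1738.
Lower quotas: Pinehurst 5, Fernley 4, Ashgrove 13, Oakdale 4, Stonebridge 5, Rivermont 9 (sum 40, leaving 3 seats).
Remainders in descending order: Pinehurst 0.8628, Oakdale 0.7190, Ashgrove 0.6357, Fernley 0.3274, Stonebridge 0.2813, Rivermont 0.1738.
Largest remainders: Pinehurst, Oakdale, Ashgrove receive the extra seats.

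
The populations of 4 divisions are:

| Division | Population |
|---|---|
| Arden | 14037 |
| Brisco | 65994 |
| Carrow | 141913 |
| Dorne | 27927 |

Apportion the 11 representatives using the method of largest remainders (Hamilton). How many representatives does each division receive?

Arden 1; Brisco 3; Carrow 6; Dorne 1

The standard divisor is 249871/11 ≈ 22715.545.
Standard quotas: Arden 0.6179, Brisco 2.9052, Carrow 6.2474, Dorne 1.2294.
Lower quotas: Arden 0, Brisco 2, Carrow 6, Dorne 1 (sum 9, leaving 2 seats).
Remainders in descending order: Brisco 0.9052, Arden 0.6179, Carrow 0.2474, Dorne 0.2294.
Largest remainders: Brisco, Arden receive the extra seats.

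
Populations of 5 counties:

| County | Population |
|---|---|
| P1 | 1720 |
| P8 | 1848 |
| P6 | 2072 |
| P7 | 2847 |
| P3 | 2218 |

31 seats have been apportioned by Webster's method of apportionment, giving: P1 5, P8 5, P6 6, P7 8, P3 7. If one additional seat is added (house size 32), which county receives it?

P8

Priority for the next seat is population ÷ (current seats + 0.5).
Priorities: P1 312.727, P8 336.000, P6 318.769, P7 334.941, P3 295.733.
Highest priority: P8.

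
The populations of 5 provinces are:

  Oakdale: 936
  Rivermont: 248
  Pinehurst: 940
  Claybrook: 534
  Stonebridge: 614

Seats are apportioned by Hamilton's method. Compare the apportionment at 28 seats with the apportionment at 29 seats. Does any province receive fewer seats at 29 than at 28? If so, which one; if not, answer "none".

none

At 28 seats: Oakdale 8, Rivermont 2, Pinehurst 8, Claybrook 5, Stonebridge 5.
At 29 seats: Oakdale 8, Rivermont 2, Pinehurst 8, Claybrook 5, Stonebridge 6.
No province's allocation decreased.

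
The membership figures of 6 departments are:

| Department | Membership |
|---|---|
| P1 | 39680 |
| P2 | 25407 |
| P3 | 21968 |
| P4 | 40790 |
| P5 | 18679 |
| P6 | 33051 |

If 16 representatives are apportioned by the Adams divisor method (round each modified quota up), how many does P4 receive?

Standard divisor 179575/16 ≈ 11223.438; standard quotas: P1 3.535, P2 2.264, P3 1.957, P4 3.634, P5 1.664, P6 2.945.
Rounding up gives 4, 3, 2, 4, 2, 3 = 18 seats, so the divisor must be adjusted.
With modified divisor 13400: modified quotas P1 2.961, P2 1.896, P3 1.639, P4 3.044, P5 1.394, P6 2.466.
Rounding up: P1 3, P2 2, P3 2, P4 4, P5 2, P6 3 (total 16).
P4 receives 4.

4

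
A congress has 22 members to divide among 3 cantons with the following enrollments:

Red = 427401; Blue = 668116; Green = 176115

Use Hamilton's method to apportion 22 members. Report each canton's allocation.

Standard divisor: 1271632 ÷ 22 ≈ 57801.455.
Standard quotas: Red 7.3943, Blue 11.5588, Green 3.0469.
Lower quotas: Red 7, Blue 11, Green 3 (sum 21, leaving 1 seat).
Remainders in descending order: Blue 0.5588, Red 0.3943, Green 0.0469.
The surplus seat goes to Blue.

Red: 7, Blue: 12, Green: 3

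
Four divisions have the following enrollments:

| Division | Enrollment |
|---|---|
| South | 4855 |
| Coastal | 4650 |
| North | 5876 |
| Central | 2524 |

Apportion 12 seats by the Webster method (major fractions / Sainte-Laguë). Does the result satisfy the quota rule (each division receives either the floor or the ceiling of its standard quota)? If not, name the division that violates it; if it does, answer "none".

Standard quotas: South 3.254, Coastal 3.116, North 3.938, Central 1.692.
Webster allocation: South 3, Coastal 3, North 4, Central 2.
Every allocation lies between the lower and upper quota.

none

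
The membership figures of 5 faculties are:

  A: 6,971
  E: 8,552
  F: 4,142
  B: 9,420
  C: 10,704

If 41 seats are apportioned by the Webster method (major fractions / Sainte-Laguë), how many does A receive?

7

Standard divisor 39789/41 ≈ 970.463; standard quotas: A 7.183, E 8.812, F 4.268, B 9.707, C 11.030.
Rounding to the nearest integer gives A 7, E 9, F 4, B 10, C 11 — total 41, matching the house size, so no adjustment is needed.
A receives 7.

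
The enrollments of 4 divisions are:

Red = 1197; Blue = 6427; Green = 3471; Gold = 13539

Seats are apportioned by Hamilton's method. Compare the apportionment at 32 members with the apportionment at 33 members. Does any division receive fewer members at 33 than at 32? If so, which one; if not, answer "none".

Red

At 32 seats: Red 2, Blue 8, Green 4, Gold 18.
At 33 seats: Red 1, Blue 9, Green 5, Gold 18.
Red drops from 2 to 1.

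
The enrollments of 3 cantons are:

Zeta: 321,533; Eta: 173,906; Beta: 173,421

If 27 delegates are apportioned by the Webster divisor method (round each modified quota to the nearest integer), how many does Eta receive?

Standard divisor 668860/27 ≈ 24772.593; standard quotas: Zeta 12.979, Eta 7.020, Beta 7.001.
Rounding to the nearest integer gives Zeta 13, Eta 7, Beta 7 — total 27, matching the house size, so no adjustment is needed.
Eta receives 7.

7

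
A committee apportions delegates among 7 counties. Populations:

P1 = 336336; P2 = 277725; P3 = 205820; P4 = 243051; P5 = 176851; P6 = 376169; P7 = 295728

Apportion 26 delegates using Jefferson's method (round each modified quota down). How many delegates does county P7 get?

Standard divisor 1911680/26 ≈ 73526.154; standard quotas: P1 4.574, P2 3.777, P3 2.799, P4 3.306, P5 2.405, P6 5.116, P7 4.022.
Rounding down gives 4, 3, 2, 3, 2, 5, 4 = 23 seats, so the divisor must be adjusted.
With modified divisor 65000: modified quotas P1 5.174, P2 4.273, P3 3.166, P4 3.739, P5 2.721, P6 5.787, P7 4.550.
Rounding down: P1 5, P2 4, P3 3, P4 3, P5 2, P6 5, P7 4 (total 26).
P7 receives 4.

4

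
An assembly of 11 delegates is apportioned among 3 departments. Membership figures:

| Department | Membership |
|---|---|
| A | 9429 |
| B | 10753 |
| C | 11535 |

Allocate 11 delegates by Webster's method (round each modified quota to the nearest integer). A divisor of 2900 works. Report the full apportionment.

With modified divisor 2900: modified quotas A 3.251, B 3.708, C 3.978.
Rounding to the nearest integer: A 3, B 4, C 4 (total 11).

A: 3; B: 4; C: 4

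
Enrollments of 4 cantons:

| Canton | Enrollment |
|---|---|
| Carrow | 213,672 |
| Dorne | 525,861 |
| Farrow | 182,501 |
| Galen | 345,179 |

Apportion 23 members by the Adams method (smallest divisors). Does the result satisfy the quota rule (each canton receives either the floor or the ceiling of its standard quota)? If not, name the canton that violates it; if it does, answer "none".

Standard quotas: Carrow 3.878, Dorne 9.544, Farrow 3.312, Galen 6.265.
Adams allocation: Carrow 4, Dorne 9, Farrow 4, Galen 6.
Every allocation lies between the lower and upper quota.

none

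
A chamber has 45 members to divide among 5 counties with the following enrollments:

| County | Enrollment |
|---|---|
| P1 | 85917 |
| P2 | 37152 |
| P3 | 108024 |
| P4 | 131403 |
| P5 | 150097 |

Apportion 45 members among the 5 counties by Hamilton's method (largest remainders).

The standard divisor is 512593/45 ≈ 11390.956.
Standard quotas: P1 7.5426, P2 3.2615, P3 9.4833, P4 11.5357, P5 13.1769.
Lower quotas: P1 7, P2 3, P3 9, P4 11, P5 13 (sum 43, leaving 2 seats).
Remainders in descending order: P1 0.5426, P4 0.5357, P3 0.4833, P2 0.2615, P5 0.1769.
Largest remainders: P1, P4 receive the extra seats.

P1 8, P2 3, P3 9, P4 12, P5 13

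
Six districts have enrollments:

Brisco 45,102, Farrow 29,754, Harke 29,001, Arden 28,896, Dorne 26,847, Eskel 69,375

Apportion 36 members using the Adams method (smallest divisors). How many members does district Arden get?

5

Standard divisor 228975/36 ≈ 6360.417; standard quotas: Brisco 7.091, Farrow 4.678, Harke 4.560, Arden 4.543, Dorne 4.221, Eskel 10.907.
Rounding up gives 8, 5, 5, 5, 5, 11 = 39 seats, so the divisor must be adjusted.
With modified divisor 7100: modified quotas Brisco 6.352, Farrow 4.191, Harke 4.085, Arden 4.070, Dorne 3.781, Eskel 9.771.
Rounding up: Brisco 7, Farrow 5, Harke 5, Arden 5, Dorne 4, Eskel 10 (total 36).
Arden receives 5.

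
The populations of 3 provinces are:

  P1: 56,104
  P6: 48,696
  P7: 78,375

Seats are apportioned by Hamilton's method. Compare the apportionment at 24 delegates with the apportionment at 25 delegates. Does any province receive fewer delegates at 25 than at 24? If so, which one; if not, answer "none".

P6

At 24 seats: P1 7, P6 7, P7 10.
At 25 seats: P1 8, P6 6, P7 11.
P6 drops from 7 to 6.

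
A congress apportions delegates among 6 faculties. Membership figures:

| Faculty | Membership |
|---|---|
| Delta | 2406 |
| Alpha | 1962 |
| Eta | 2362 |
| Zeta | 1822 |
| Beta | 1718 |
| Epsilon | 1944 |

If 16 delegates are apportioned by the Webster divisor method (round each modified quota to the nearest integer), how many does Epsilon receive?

Standard divisor 12214/16 ≈ 763.375; standard quotas: Delta 3.152, Alpha 2.570, Eta 3.094, Zeta 2.387, Beta 2.251, Epsilon 2.547.
Rounding to the nearest integer gives Delta 3, Alpha 3, Eta 3, Zeta 2, Beta 2, Epsilon 3 — total 16, matching the house size, so no adjustment is needed.
Epsilon receives 3.

3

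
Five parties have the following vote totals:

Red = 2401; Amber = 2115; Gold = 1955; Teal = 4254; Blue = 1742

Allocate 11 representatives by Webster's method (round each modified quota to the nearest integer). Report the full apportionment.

Standard divisor 12467/11 ≈ 1133.364; standard quotas: Red 2.118, Amber 1.866, Gold 1.725, Teal 3.753, Blue 1.537.
Rounding to the nearest integer gives 2, 2, 2, 4, 2 = 12 seats, so the divisor must be adjusted.
With modified divisor 1200: modified quotas Red 2.001, Amber 1.762, Gold 1.629, Teal 3.545, Blue 1.452.
Rounding to the nearest integer: Red 2, Amber 2, Gold 2, Teal 4, Blue 1 (total 11).

Red=2, Amber=2, Gold=2, Teal=4, Blue=1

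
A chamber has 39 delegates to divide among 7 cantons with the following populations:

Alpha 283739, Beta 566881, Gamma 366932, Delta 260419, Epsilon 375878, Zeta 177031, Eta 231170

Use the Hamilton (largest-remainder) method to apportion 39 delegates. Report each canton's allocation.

Alpha 5, Beta 10, Gamma 6, Delta 5, Epsilon 6, Zeta 3, Eta 4

The standard divisor is 2262050/39 ≈ 58001.282.
Standard quotas: Alpha 4.8919, Beta 9.7736, Gamma 6.3263, Delta 4.4899, Epsilon 6.4805, Zeta 3.0522, Eta 3.9856.
Lower quotas: Alpha 4, Beta 9, Gamma 6, Delta 4, Epsilon 6, Zeta 3, Eta 3 (sum 35, leaving 4 seats).
Remainders in descending order: Eta 0.9856, Alpha 0.8919, Beta 0.7736, Delta 0.4899, Epsilon 0.4805, Gamma 0.3263, Zeta 0.0522.
The surplus seats go to Eta, Alpha, Beta, Delta.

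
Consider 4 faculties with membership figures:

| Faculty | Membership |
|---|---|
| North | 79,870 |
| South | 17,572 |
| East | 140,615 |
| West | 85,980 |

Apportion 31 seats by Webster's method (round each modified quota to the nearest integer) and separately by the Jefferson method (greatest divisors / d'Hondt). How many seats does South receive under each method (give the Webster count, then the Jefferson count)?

Webster: North 8, South 2, East 13, West 8.
Jefferson: North 8, South 1, East 14, West 8.
South gets 2 under Webster and 1 under Jefferson.

2 and 1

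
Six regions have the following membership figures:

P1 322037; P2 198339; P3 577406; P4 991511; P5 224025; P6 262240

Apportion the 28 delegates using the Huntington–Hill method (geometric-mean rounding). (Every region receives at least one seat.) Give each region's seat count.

With divisor 92211: modified quotas P1 3.492, P2 2.151, P3 6.262, P4 10.753, P5 2.429, P6 2.844.
Geometric-mean thresholds: P1 √(3·4)=3.464, P2 √(2·3)=2.449, P3 √(6·7)=6.481, P4 √(10·11)=10.488, P5 √(2·3)=2.449, P6 √(2·3)=2.449.
Each quota rounded against its threshold gives P1 4, P2 2, P3 6, P4 11, P5 2, P6 3 (total 28).

P1 4, P2 2, P3 6, P4 11, P5 2, P6 3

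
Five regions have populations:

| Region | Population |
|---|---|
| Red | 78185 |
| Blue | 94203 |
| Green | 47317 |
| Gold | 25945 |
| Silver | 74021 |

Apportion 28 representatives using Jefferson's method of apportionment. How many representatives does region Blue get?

Standard divisor 319671/28 ≈ 11416.821; standard quotas: Red 6.848, Blue 8.251, Green 4.144, Gold 2.273, Silver 6.484.
Rounding down gives 6, 8, 4, 2, 6 = 26 seats, so the divisor must be adjusted.
With modified divisor 10500: modified quotas Red 7.446, Blue 8.972, Green 4.506, Gold 2.471, Silver 7.050.
Rounding down: Red 7, Blue 8, Green 4, Gold 2, Silver 7 (total 28).
Blue receives 8.

8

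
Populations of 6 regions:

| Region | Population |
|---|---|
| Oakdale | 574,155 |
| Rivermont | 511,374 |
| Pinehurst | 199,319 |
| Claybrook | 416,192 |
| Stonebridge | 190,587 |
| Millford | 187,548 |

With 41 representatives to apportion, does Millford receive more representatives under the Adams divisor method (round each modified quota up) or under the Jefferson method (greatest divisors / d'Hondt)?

Adams: Oakdale 11, Rivermont 10, Pinehurst 4, Claybrook 8, Stonebridge 4, Millford 4.
Jefferson: Oakdale 12, Rivermont 10, Pinehurst 4, Claybrook 8, Stonebridge 4, Millford 3.
Millford gets 4 under Adams and 3 under Jefferson.

Adams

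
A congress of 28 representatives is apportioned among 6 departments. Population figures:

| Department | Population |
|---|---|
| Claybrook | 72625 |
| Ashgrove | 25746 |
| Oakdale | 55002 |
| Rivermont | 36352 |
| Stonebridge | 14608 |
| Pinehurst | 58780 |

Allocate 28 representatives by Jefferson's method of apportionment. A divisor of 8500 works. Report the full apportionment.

With modified divisor 8500: modified quotas Claybrook 8.544, Ashgrove 3.029, Oakdale 6.471, Rivermont 4.277, Stonebridge 1.719, Pinehurst 6.915.
Rounding down: Claybrook 8, Ashgrove 3, Oakdale 6, Rivermont 4, Stonebridge 1, Pinehurst 6 (total 28).

Claybrook: 8; Ashgrove: 3; Oakdale: 6; Rivermont: 4; Stonebridge: 1; Pinehurst: 6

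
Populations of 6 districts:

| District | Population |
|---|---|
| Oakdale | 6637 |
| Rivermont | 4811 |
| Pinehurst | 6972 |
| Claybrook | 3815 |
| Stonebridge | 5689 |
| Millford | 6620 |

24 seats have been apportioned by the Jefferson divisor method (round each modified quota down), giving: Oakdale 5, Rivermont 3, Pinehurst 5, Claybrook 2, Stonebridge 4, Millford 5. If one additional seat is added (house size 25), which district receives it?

Claybrook

Priority for the next seat is population ÷ (current seats + 1).
Priorities: Oakdale 1106.167, Rivermont 1202.750, Pinehurst 1162.000, Claybrook 1271.667, Stonebridge 1137.800, Millford 1103.333.
Highest priority: Claybrook.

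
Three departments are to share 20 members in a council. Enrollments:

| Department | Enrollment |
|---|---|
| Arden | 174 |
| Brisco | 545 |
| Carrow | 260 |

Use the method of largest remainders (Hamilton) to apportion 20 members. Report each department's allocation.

Standard divisor: 979 ÷ 20 ≈ 48.95.
Standard quotas: Arden 3.555, Brisco 11.134, Carrow 5.312.
Lower quotas: Arden 3, Brisco 11, Carrow 5 (sum 19, leaving 1 seat).
Remainders in descending order: Arden 0.555, Carrow 0.312, Brisco 0.134.
The surplus seat goes to Arden.

Arden: 4, Brisco: 11, Carrow: 5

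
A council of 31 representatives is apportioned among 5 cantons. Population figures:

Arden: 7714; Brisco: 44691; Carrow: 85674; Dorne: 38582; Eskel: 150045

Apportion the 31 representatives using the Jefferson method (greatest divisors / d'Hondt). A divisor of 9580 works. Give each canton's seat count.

With modified divisor 9580: modified quotas Arden 0.805, Brisco 4.665, Carrow 8.943, Dorne 4.027, Eskel 15.662.
Rounding down: Arden 0, Brisco 4, Carrow 8, Dorne 4, Eskel 15 (total 31).

Arden=0; Brisco=4; Carrow=8; Dorne=4; Eskel=15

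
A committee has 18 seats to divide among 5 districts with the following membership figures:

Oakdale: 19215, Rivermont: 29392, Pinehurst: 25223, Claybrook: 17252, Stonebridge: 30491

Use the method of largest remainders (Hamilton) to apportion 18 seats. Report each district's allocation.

The standard divisor is 121573/18 ≈ 6754.056.
Standard quotas: Oakdale 2.8450, Rivermont 4.3518, Pinehurst 3.7345, Claybrook 2.5543, Stonebridge 4.5145.
Lower quotas: Oakdale 2, Rivermont 4, Pinehurst 3, Claybrook 2, Stonebridge 4 (sum 15, leaving 3 seats).
Remainders in descending order: Oakdale 0.8450, Pinehurst 0.7345, Claybrook 0.5543, Stonebridge 0.5145, Rivermont 0.3518.
Largest remainders: Oakdale, Pinehurst, Claybrook receive the extra seats.

Oakdale 3, Rivermont 4, Pinehurst 4, Claybrook 3, Stonebridge 4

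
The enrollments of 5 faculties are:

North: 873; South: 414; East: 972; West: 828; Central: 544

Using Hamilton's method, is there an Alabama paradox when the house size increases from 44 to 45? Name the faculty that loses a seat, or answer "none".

none

At 44 seats: North 10, South 5, East 12, West 10, Central 7.
At 45 seats: North 11, South 5, East 12, West 10, Central 7.
No faculty's allocation decreased.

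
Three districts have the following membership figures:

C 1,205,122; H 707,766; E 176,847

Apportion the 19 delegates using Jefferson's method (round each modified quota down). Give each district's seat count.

Standard divisor 2089735/19 ≈ 109986.053; standard quotas: C 10.957, H 6.435, E 1.608.
Rounding down gives 10, 6, 1 = 17 seats, so the divisor must be adjusted.
With modified divisor 100800: modified quotas C 11.956, H 7.021, E 1.754.
Rounding down: C 11, H 7, E 1 (total 19).

C 11, H 7, E 1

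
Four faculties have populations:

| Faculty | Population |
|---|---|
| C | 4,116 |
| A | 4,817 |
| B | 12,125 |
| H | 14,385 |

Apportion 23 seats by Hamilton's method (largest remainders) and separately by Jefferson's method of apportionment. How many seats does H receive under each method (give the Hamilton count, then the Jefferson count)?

9 and 10

Hamilton: C 3, A 3, B 8, H 9.
Jefferson: C 2, A 3, B 8, H 10.
H gets 9 under Hamilton and 10 under Jefferson.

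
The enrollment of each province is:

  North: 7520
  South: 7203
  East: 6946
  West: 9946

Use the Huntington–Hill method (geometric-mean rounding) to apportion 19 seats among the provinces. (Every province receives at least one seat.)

North: 5; South: 4; East: 4; West: 6

With divisor 1646: modified quotas North 4.569, South 4.376, East 4.220, West 6.043.
Geometric-mean thresholds: North √(4·5)=4.472, South √(4·5)=4.472, East √(4·5)=4.472, West √(6·7)=6.481.
Each quota rounded against its threshold gives North 5, South 4, East 4, West 6 (total 19).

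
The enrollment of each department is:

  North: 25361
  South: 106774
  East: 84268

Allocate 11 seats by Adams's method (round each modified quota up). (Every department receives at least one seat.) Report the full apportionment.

North 2, South 5, East 4

Standard divisor 216403/11 ≈ 19673; standard quotas: North 1.289, South 5.427, East 4.283.
Rounding up gives 2, 6, 5 = 13 seats, so the divisor must be adjusted.
With modified divisor 23400: modified quotas North 1.084, South 4.563, East 3.601.
Rounding up: North 2, South 5, East 4 (total 11).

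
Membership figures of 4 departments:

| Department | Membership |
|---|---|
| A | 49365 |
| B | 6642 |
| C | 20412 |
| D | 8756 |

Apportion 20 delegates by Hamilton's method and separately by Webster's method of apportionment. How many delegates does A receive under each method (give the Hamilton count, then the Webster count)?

12 and 11

Hamilton: A 12, B 1, C 5, D 2.
Webster: A 11, B 2, C 5, D 2.
A gets 12 under Hamilton and 11 under Webster.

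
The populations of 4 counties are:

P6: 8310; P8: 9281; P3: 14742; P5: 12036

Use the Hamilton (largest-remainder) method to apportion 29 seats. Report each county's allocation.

P6 5, P8 6, P3 10, P5 8

The standard divisor is 44369/29 ≈ 1529.966.
Standard quotas: P6 5.4315, P8 6.0661, P3 9.6355, P5 7.8668.
Lower quotas: P6 5, P8 6, P3 9, P5 7 (sum 27, leaving 2 seats).
Remainders in descending order: P5 0.8668, P3 0.6355, P6 0.4315, P8 0.0661.
The surplus seats go to P5, P3.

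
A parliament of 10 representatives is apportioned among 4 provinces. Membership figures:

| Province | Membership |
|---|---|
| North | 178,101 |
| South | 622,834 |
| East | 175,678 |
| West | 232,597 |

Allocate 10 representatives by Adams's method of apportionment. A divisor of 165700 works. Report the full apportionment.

With modified divisor 165700: modified quotas North 1.075, South 3.759, East 1.060, West 1.404.
Rounding up: North 2, South 4, East 2, West 2 (total 10).

North: 2, South: 4, East: 2, West: 2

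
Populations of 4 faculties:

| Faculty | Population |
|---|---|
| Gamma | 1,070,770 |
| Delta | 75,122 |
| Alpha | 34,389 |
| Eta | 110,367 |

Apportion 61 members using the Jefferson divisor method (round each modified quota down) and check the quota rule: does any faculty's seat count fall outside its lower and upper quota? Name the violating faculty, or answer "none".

Standard quotas: Gamma 50.608, Delta 3.550, Alpha 1.625, Eta 5.216.
Jefferson allocation: Gamma 52, Delta 3, Alpha 1, Eta 5.
Gamma has quota 50.608 (lower 50, upper 51) but receives 52 — outside the quota interval.

Gamma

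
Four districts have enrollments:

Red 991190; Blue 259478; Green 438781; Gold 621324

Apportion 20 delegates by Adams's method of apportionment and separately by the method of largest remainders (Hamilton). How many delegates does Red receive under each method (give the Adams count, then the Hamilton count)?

8 and 9

Adams: Red 8, Blue 3, Green 4, Gold 5.
Hamilton: Red 9, Blue 2, Green 4, Gold 5.
Red gets 8 under Adams and 9 under Hamilton.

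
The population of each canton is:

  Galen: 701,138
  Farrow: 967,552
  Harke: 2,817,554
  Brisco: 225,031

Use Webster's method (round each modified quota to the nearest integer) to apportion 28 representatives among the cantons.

Standard divisor 4711275/28 ≈ 168259.821; standard quotas: Galen 4.167, Farrow 5.750, Harke 16.745, Brisco 1.337.
Rounding to the nearest integer gives Galen 4, Farrow 6, Harke 17, Brisco 1 — total 28, matching the house size, so no adjustment is needed.

Galen=4, Farrow=6, Harke=17, Brisco=1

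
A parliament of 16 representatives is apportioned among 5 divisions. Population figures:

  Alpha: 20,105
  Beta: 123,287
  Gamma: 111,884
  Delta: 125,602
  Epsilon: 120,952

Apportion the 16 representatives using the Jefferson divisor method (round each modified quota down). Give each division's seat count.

Standard divisor 501830/16 ≈ 31364.375; standard quotas: Alpha 0.641, Beta 3.931, Gamma 3.567, Delta 4.005, Epsilon 3.856.
Rounding down gives 0, 3, 3, 4, 3 = 13 seats, so the divisor must be adjusted.
With modified divisor 26500: modified quotas Alpha 0.759, Beta 4.652, Gamma 4.222, Delta 4.740, Epsilon 4.564.
Rounding down: Alpha 0, Beta 4, Gamma 4, Delta 4, Epsilon 4 (total 16).

Alpha=0, Beta=4, Gamma=4, Delta=4, Epsilon=4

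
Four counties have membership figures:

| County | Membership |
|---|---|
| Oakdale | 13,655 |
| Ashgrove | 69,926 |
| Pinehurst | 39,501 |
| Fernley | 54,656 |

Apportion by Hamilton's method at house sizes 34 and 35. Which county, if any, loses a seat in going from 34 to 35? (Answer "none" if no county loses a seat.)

Oakdale

At 34 seats: Oakdale 3, Ashgrove 13, Pinehurst 8, Fernley 10.
At 35 seats: Oakdale 2, Ashgrove 14, Pinehurst 8, Fernley 11.
Oakdale drops from 3 to 2.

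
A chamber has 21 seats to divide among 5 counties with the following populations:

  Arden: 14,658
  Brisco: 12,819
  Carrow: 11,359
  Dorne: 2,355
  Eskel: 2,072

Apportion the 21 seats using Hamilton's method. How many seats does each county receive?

Arden: 7; Brisco: 6; Carrow: 6; Dorne: 1; Eskel: 1

The standard divisor is 43263/21 ≈ 2060.143.
Standard quotas: Arden 7.1150, Brisco 6.2224, Carrow 5.5137, Dorne 1.1431, Eskel 1.0058.
Lower quotas: Arden 7, Brisco 6, Carrow 5, Dorne 1, Eskel 1 (sum 20, leaving 1 seat).
Remainders in descending order: Carrow 0.5137, Brisco 0.2224, Dorne 0.1431, Arden 0.1150, Eskel 0.0058.
Largest remainder: Carrow receives the extra seat.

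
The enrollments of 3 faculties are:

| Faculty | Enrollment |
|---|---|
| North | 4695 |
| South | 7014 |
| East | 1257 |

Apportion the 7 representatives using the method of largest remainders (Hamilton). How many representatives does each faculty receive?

The standard divisor is 12966/7 ≈ 1852.286.
Standard quotas: North 2.5347, South 3.7867, East 0.6786.
Lower quotas: North 2, South 3, East 0 (sum 5, leaving 2 seats).
Remainders in descending order: South 0.7867, East 0.6786, North 0.5347.
The surplus seats go to South, East.

North 2; South 4; East 1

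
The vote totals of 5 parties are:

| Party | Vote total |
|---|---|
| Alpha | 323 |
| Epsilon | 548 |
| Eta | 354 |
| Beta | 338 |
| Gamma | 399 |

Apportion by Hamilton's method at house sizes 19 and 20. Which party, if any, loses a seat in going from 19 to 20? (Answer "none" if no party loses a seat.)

At 19 seats: Alpha 3, Epsilon 5, Eta 4, Beta 3, Gamma 4.
At 20 seats: Alpha 3, Epsilon 6, Eta 4, Beta 3, Gamma 4.
No party's allocation decreased.

none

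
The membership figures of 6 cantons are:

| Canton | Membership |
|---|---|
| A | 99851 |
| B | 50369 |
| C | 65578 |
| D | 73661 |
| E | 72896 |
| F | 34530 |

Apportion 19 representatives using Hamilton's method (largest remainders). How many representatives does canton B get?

Standard divisor: 396885 ÷ 19 ≈ 20888.684.
Standard quotas: A 4.7801, B 2.4113, C 3.1394, D 3.5264, E 3.4897, F 1.6530.
Lower quotas: A 4, B 2, C 3, D 3, E 3, F 1 (sum 16, leaving 3 seats).
Remainders in descending order: A 0.7801, F 0.6530, D 0.5264, E 0.4897, B 0.4113, C 0.1394.
The surplus seats go to A, F, D.
B receives 2.

2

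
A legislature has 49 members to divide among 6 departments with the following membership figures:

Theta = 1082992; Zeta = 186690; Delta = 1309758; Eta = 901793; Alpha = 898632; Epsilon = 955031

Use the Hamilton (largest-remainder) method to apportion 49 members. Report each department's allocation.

Theta 10, Zeta 2, Delta 12, Eta 8, Alpha 8, Epsilon 9

Standard divisor: 5334896 ÷ 49 ≈ 108875.429.
Standard quotas: Theta 9.9471, Zeta 1.7147, Delta 12.0299, Eta 8.2828, Alpha 8.2538, Epsilon 8.7718.
Lower quotas: Theta 9, Zeta 1, Delta 12, Eta 8, Alpha 8, Epsilon 8 (sum 46, leaving 3 seats).
Remainders in descending order: Theta 0.9471, Epsilon 0.7718, Zeta 0.7147, Eta 0.2828, Alpha 0.2538, Delta 0.0299.
Largest remainders: Theta, Epsilon, Zeta receive the extra seats.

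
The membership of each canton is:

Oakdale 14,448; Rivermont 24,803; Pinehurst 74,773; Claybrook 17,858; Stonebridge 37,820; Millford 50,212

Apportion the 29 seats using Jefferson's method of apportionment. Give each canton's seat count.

Standard divisor 219914/29 ≈ 7583.241; standard quotas: Oakdale 1.905, Rivermont 3.271, Pinehurst 9.860, Claybrook 2.355, Stonebridge 4.987, Millford 6.621.
Rounding down gives 1, 3, 9, 2, 4, 6 = 25 seats, so the divisor must be adjusted.
With modified divisor 7000: modified quotas Oakdale 2.064, Rivermont 3.543, Pinehurst 10.682, Claybrook 2.551, Stonebridge 5.403, Millford 7.173.
Rounding down: Oakdale 2, Rivermont 3, Pinehurst 10, Claybrook 2, Stonebridge 5, Millford 7 (total 29).

Oakdale=2; Rivermont=3; Pinehurst=10; Claybrook=2; Stonebridge=5; Millford=7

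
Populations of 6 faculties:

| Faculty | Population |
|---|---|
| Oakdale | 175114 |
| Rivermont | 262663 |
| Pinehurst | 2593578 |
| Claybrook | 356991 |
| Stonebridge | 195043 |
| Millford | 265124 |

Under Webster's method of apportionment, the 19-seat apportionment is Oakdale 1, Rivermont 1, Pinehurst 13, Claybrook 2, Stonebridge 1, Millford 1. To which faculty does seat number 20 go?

Pinehurst

Priority for the next seat is population ÷ (current seats + 0.5).
Priorities: Oakdale 116742.667, Rivermont 175108.667, Pinehurst 192116.889, Claybrook 142796.400, Stonebridge 130028.667, Millford 176749.333.
Highest priority: Pinehurst.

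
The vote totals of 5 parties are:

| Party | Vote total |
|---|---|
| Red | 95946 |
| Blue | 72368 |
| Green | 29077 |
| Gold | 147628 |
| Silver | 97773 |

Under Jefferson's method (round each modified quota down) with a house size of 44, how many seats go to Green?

3

Standard divisor 442792/44 ≈ 10063.455; standard quotas: Red 9.534, Blue 7.191, Green 2.889, Gold 14.670, Silver 9.716.
Rounding down gives 9, 7, 2, 14, 9 = 41 seats, so the divisor must be adjusted.
With modified divisor 9623.92: modified quotas Red 9.970, Blue 7.520, Green 3.021, Gold 15.340, Silver 10.159.
Rounding down: Red 9, Blue 7, Green 3, Gold 15, Silver 10 (total 44).
Green receives 3.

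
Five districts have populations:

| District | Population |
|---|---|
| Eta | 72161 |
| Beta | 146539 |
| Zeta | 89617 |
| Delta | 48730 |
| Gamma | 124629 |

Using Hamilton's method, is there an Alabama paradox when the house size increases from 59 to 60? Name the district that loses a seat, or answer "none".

none

At 59 seats: Eta 9, Beta 18, Zeta 11, Delta 6, Gamma 15.
At 60 seats: Eta 9, Beta 18, Zeta 11, Delta 6, Gamma 16.
No district's allocation decreased.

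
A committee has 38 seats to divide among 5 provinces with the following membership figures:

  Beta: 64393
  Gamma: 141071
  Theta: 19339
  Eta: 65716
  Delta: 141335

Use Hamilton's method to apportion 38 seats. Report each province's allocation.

Beta 6, Gamma 12, Theta 2, Eta 6, Delta 12

The standard divisor is 431854/38 ≈ 11364.579.
Standard quotas: Beta 5.6661, Gamma 12.4132, Theta 1.7017, Eta 5.7825, Delta 12.4364.
Lower quotas: Beta 5, Gamma 12, Theta 1, Eta 5, Delta 12 (sum 35, leaving 3 seats).
Remainders in descending order: Eta 0.7825, Theta 0.7017, Beta 0.6661, Delta 0.4364, Gamma 0.4132.
Largest remainders: Eta, Theta, Beta receive the extra seats.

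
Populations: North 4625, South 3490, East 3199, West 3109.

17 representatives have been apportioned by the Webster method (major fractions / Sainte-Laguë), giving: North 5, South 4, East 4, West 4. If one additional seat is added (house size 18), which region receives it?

Priority for the next seat is population ÷ (current seats + 0.5).
Priorities: North 840.909, South 775.556, East 710.889, West 690.889.
Highest priority: North.

North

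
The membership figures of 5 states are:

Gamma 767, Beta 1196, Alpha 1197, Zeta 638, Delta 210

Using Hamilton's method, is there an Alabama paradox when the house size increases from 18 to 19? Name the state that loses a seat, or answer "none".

At 18 seats: Gamma 4, Beta 5, Alpha 5, Zeta 3, Delta 1.
At 19 seats: Gamma 3, Beta 6, Alpha 6, Zeta 3, Delta 1.
Gamma drops from 4 to 3.

Gamma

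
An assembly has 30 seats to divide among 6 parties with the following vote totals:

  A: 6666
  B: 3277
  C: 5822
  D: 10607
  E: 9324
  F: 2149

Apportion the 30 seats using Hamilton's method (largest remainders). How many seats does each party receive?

Total 37845; standard divisor 37845/30 ≈ 1261.5.
Standard quotas: A 5.2842, B 2.5977, C 4.6151, D 8.4082, E 7.3912, F 1.7035.
Lower quotas: A 5, B 2, C 4, D 8, E 7, F 1 (sum 27, leaving 3 seats).
Remainders in descending order: F 0.7035, C 0.6151, B 0.5977, D 0.4082, E 0.3912, A 0.2842.
The surplus seats go to F, C, B.

A 5, B 3, C 5, D 8, E 7, F 2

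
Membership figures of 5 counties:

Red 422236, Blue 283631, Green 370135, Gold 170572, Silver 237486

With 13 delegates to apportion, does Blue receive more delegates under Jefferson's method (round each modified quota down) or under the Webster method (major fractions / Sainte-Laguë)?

Jefferson

Jefferson: Red 4, Blue 3, Green 3, Gold 1, Silver 2.
Webster: Red 4, Blue 2, Green 3, Gold 2, Silver 2.
Blue gets 3 under Jefferson and 2 under Webster.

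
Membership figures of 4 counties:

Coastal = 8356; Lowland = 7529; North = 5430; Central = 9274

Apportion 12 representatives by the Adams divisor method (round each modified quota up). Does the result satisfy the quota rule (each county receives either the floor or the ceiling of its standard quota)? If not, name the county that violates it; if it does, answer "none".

none

Standard quotas: Coastal 3.278, Lowland 2.954, North 2.130, Central 3.638.
Adams allocation: Coastal 3, Lowland 3, North 2, Central 4.
Every allocation lies between the lower and upper quota.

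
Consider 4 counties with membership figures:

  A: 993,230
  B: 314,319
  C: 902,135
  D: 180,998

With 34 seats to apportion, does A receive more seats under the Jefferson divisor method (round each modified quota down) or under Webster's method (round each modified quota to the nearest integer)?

Jefferson: A 15, B 4, C 13, D 2.
Webster: A 14, B 4, C 13, D 3.
A gets 15 under Jefferson and 14 under Webster.

Jefferson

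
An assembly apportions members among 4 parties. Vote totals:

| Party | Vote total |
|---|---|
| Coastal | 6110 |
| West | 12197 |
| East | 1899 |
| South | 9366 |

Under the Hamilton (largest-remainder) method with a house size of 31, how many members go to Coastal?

Standard divisor: 29572 ÷ 31 ≈ 953.935.
Standard quotas: Coastal 6.4050, West 12.7860, East 1.9907, South 9.8183.
Lower quotas: Coastal 6, West 12, East 1, South 9 (sum 28, leaving 3 seats).
Remainders in descending order: East 0.9907, South 0.8183, West 0.7860, Coastal 0.4050.
The surplus seats go to East, South, West.
Coastal receives 6.

6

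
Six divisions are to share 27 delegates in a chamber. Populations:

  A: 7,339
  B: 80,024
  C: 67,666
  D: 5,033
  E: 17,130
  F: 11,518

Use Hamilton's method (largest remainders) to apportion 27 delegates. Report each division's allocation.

The standard divisor is 188710/27 ≈ 6989.259.
Standard quotas: A 1.0500, B 11.4496, C 9.6814, D 0.7201, E 2.4509, F 1.6480.
Lower quotas: A 1, B 11, C 9, D 0, E 2, F 1 (sum 24, leaving 3 seats).
Remainders in descending order: D 0.7201, C 0.6814, F 0.6480, E 0.4509, B 0.4496, A 0.0500.
The surplus seats go to D, C, F.

A 1; B 11; C 10; D 1; E 2; F 2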